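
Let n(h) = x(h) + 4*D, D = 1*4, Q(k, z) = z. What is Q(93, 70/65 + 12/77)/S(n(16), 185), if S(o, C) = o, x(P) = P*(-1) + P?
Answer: 617/8008 ≈ 0.077048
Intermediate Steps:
x(P) = 0 (x(P) = -P + P = 0)
D = 4
n(h) = 16 (n(h) = 0 + 4*4 = 0 + 16 = 16)
Q(93, 70/65 + 12/77)/S(n(16), 185) = (70/65 + 12/77)/16 = (70*(1/65) + 12*(1/77))*(1/16) = (14/13 + 12/77)*(1/16) = (1234/1001)*(1/16) = 617/8008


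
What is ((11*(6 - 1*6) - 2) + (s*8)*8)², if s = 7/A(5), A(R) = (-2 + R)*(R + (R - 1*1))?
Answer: 155236/729 ≈ 212.94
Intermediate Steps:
A(R) = (-1 + 2*R)*(-2 + R) (A(R) = (-2 + R)*(R + (R - 1)) = (-2 + R)*(R + (-1 + R)) = (-2 + R)*(-1 + 2*R) = (-1 + 2*R)*(-2 + R))
s = 7/27 (s = 7/(2 - 5*5 + 2*5²) = 7/(2 - 25 + 2*25) = 7/(2 - 25 + 50) = 7/27 ≈ 0.25926)
((11*(6 - 1*6) - 2) + (s*8)*8)² = ((11*(6 - 1*6) - 2) + ((7/27)*8)*8)² = ((11*(6 - 6) - 2) + (56/27)*8)² = ((11*0 - 2) + 448/27)² = ((0 - 2) + 448/27)² = (-2 + 448/27)² = (394/27)² = 155236/729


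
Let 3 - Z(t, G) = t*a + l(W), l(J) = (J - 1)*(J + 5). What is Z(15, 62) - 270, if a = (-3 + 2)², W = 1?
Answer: -282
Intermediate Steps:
l(J) = (-1 + J)*(5 + J)
a = 1 (a = (-1)² = 1)
Z(t, G) = 3 - t (Z(t, G) = 3 - (t*1 + (-5 + 1² + 4*1)) = 3 - (t + (-5 + 1 + 4)) = 3 - (t + 0) = 3 - t)
Z(15, 62) - 270 = (3 - 1*15) - 270 = (3 - 15) - 270 = -12 - 270 = -282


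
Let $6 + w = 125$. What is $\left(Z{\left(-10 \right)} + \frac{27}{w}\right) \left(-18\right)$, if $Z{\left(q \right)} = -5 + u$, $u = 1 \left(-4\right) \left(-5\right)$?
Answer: $- \frac{32616}{119} \approx -274.08$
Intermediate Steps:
$w = 119$ ($w = -6 + 125 = 119$)
$u = 20$ ($u = \left(-4\right) \left(-5\right) = 20$)
$Z{\left(q \right)} = 15$ ($Z{\left(q \right)} = -5 + 20 = 15$)
$\left(Z{\left(-10 \right)} + \frac{27}{w}\right) \left(-18\right) = \left(15 + \frac{27}{119}\right) \left(-18\right) = \frac{1812}{119} \left(-18\right) = - \frac{32616}{119}$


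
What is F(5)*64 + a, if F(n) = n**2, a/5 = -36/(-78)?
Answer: 20830/13 ≈ 1602.3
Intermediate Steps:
a = 30/13 (a = 5*(-36/(-78)) = 5*(-36*(-1/78)) = 5*(6/13) = 30/13 ≈ 2.3077)
F(5)*64 + a = 5**2*64 + 30/13 = 25*64 + 30/13 = 1600 + 30/13 = 20830/13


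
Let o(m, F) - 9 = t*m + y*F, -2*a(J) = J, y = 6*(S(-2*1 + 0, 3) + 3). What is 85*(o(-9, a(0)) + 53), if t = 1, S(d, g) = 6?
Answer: 4505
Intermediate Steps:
y = 54 (y = 6*(6 + 3) = 6*9 = 54)
a(J) = -J/2
o(m, F) = 9 + m + 54*F (o(m, F) = 9 + (1*m + 54*F) = 9 + (m + 54*F) = 9 + m + 54*F)
85*(o(-9, a(0)) + 53) = 85*((9 - 9 + 54*(-½*0)) + 53) = 85*((9 - 9 + 54*0) + 53) = 85*((9 - 9 + 0) + 53) = 85*(0 + 53) = 85*53 = 4505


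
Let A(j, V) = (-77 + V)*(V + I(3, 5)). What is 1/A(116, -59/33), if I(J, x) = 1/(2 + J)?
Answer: 1089/136240 ≈ 0.0079933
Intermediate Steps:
A(j, V) = (-77 + V)*(⅕ + V) (A(j, V) = (-77 + V)*(V + 1/(2 + 3)) = (-77 + V)*(V + 1/5) = (-77 + V)*(V + ⅕) = (-77 + V)*(⅕ + V))
1/A(116, -59/33) = 1/(-77/5 + (-59/33)² - (-22656)/(5*33)) = 1/(-77/5 + (-59*1/33)² - (-22656)/(5*33)) = 1/(-77/5 + (-59/33)² - 384/5*(-59/33)) = 1/(-77/5 + 3481/1089 + 7552/55) = 1/(136240/1089) = 1089/136240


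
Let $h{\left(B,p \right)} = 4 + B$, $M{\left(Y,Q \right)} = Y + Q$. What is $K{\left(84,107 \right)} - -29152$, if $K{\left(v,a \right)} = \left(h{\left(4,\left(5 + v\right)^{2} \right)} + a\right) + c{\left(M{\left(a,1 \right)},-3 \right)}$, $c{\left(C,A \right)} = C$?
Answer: $29375$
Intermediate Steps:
$M{\left(Y,Q \right)} = Q + Y$
$K{\left(v,a \right)} = 9 + 2 a$ ($K{\left(v,a \right)} = \left(\left(4 + 4\right) + a\right) + \left(1 + a\right) = \left(8 + a\right) + \left(1 + a\right) = 9 + 2 a$)
$K{\left(84,107 \right)} - -29152 = \left(9 + 2 \cdot 107\right) - -29152 = \left(9 + 214\right) + 29152 = 223 + 29152 = 29375$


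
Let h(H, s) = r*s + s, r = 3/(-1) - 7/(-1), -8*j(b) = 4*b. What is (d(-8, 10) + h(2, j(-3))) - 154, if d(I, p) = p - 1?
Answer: -275/2 ≈ -137.50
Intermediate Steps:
j(b) = -b/2
d(I, p) = -1 + p
r = 4 (r = 3*(-1) - 7*(-1) = -3 + 7 = 4)
h(H, s) = 5*s (h(H, s) = 4*s + s = 5*s)
(d(-8, 10) + h(2, j(-3))) - 154 = ((-1 + 10) + 5*(-1/2*(-3))) - 154 = (9 + 5*(3/2)) - 154 = (9 + 15/2) - 154 = 33/2 - 154 = -275/2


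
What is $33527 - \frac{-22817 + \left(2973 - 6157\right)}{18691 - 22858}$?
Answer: $\frac{15520112}{463} \approx 33521.0$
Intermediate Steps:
$33527 - \frac{-22817 + \left(2973 - 6157\right)}{18691 - 22858} = 33527 - \frac{-22817 + \left(2973 - 6157\right)}{-4167} = 33527 - \left(-22817 - 3184\right) \left(- \frac{1}{4167}\right) = 33527 - \left(-26001\right) \left(- \frac{1}{4167}\right) = 33527 - \frac{2889}{463} = \frac{15520112}{463}$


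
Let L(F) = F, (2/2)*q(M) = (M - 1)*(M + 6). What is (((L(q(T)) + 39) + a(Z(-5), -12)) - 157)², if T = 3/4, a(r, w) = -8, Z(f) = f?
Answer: 4173849/256 ≈ 16304.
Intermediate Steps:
T = ¾ (T = 3*(¼) = ¾ ≈ 0.75000)
q(M) = (-1 + M)*(6 + M) (q(M) = (M - 1)*(M + 6) = (-1 + M)*(6 + M))
(((L(q(T)) + 39) + a(Z(-5), -12)) - 157)² = ((((-6 + (¾)² + 5*(¾)) + 39) - 8) - 157)² = ((((-6 + 9/16 + 15/4) + 39) - 8) - 157)² = (((-27/16 + 39) - 8) - 157)² = ((597/16 - 8) - 157)² = (469/16 - 157)² = (-2043/16)² = 4173849/256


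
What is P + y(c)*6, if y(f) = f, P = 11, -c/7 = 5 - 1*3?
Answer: -73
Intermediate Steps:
c = -14 (c = -7*(5 - 1*3) = -7*(5 - 3) = -7*2 = -14)
P + y(c)*6 = 11 - 14*6 = 11 - 84 = -73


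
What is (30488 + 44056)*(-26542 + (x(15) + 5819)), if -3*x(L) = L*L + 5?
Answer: -1550490352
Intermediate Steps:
x(L) = -5/3 - L²/3 (x(L) = -(L*L + 5)/3 = -(L² + 5)/3 = -(5 + L²)/3 = -5/3 - L²/3)
(30488 + 44056)*(-26542 + (x(15) + 5819)) = (30488 + 44056)*(-26542 + ((-5/3 - ⅓*15²) + 5819)) = 74544*(-26542 + ((-5/3 - ⅓*225) + 5819)) = 74544*(-26542 + ((-5/3 - 75) + 5819)) = 74544*(-26542 + (-230/3 + 5819)) = 74544*(-26542 + 17227/3) = 74544*(-62399/3) = -1550490352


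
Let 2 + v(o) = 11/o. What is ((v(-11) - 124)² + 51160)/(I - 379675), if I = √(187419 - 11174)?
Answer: -5109590215/28830585876 - 67289*√176245/144152929380 ≈ -0.17742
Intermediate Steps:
v(o) = -2 + 11/o
I = √176245 ≈ 419.82
((v(-11) - 124)² + 51160)/(I - 379675) = (((-2 + 11/(-11)) - 124)² + 51160)/(√176245 - 379675) = (((-2 + 11*(-1/11)) - 124)² + 51160)/(-379675 + √176245) = (((-2 - 1) - 124)² + 51160)/(-379675 + √176245) = ((-3 - 124)² + 51160)/(-379675 + √176245) = ((-127)² + 51160)/(-379675 + √176245) = (16129 + 51160)/(-379675 + √176245) = 67289/(-379675 + √176245)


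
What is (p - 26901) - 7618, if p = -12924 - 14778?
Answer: -62221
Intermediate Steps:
p = -27702
(p - 26901) - 7618 = (-27702 - 26901) - 7618 = -54603 - 7618 = -62221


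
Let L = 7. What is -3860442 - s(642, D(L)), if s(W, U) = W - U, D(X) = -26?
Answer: -3861110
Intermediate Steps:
-3860442 - s(642, D(L)) = -3860442 - (642 - 1*(-26)) = -3860442 - (642 + 26) = -3860442 - 1*668 = -3860442 - 668 = -3861110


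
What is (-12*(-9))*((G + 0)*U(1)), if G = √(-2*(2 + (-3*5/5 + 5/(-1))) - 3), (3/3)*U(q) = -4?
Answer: -1296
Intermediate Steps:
U(q) = -4
G = 3 (G = √(-2*(2 + (-15*⅕ + 5*(-1))) - 3) = √(-2*(2 + (-3 - 5)) - 3) = √(-2*(2 - 8) - 3) = √(-2*(-6) - 3) = √(12 - 3) = √9 = 3)
(-12*(-9))*((G + 0)*U(1)) = (-12*(-9))*((3 + 0)*(-4)) = 108*(3*(-4)) = 108*(-12) = -1296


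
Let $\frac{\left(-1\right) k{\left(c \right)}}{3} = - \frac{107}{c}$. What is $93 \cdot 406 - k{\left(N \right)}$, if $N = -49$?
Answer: $\frac{1850463}{49} \approx 37765.0$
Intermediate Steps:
$k{\left(c \right)} = \frac{321}{c}$ ($k{\left(c \right)} = - 3 \left(- \frac{107}{c}\right) = \frac{321}{c}$)
$93 \cdot 406 - k{\left(N \right)} = 93 \cdot 406 - \frac{321}{-49} = 37758 - 321 \left(- \frac{1}{49}\right) = 37758 - - \frac{321}{49} = 37758 + \frac{321}{49} = \frac{1850463}{49}$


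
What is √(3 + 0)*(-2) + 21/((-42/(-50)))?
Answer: 25 - 2*√3 ≈ 21.536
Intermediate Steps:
√(3 + 0)*(-2) + 21/((-42/(-50))) = √3*(-2) + 21/((-42*(-1/50))) = -2*√3 + 21/(21/25) = -2*√3 + 21*(25/21) = -2*√3 + 25 = 25 - 2*√3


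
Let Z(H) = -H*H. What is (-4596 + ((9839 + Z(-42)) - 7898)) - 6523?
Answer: -10942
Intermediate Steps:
Z(H) = -H²
(-4596 + ((9839 + Z(-42)) - 7898)) - 6523 = (-4596 + ((9839 - 1*(-42)²) - 7898)) - 6523 = (-4596 + ((9839 - 1*1764) - 7898)) - 6523 = (-4596 + ((9839 - 1764) - 7898)) - 6523 = (-4596 + (8075 - 7898)) - 6523 = (-4596 + 177) - 6523 = -4419 - 6523 = -10942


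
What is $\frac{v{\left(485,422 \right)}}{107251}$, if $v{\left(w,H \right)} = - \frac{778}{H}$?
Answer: $- \frac{389}{22629961} \approx -1.719 \cdot 10^{-5}$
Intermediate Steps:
$\frac{v{\left(485,422 \right)}}{107251} = \frac{\left(-778\right) \frac{1}{422}}{107251} = \left(-778\right) \frac{1}{422} \cdot \frac{1}{107251} = \left(- \frac{389}{211}\right) \frac{1}{107251} = - \frac{389}{22629961}$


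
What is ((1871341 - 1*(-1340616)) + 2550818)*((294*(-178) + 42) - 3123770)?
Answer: -18302919166500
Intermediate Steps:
((1871341 - 1*(-1340616)) + 2550818)*((294*(-178) + 42) - 3123770) = ((1871341 + 1340616) + 2550818)*((-52332 + 42) - 3123770) = (3211957 + 2550818)*(-52290 - 3123770) = 5762775*(-3176060) = -18302919166500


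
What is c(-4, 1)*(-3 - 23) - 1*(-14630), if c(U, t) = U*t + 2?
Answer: 14682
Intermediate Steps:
c(U, t) = 2 + U*t
c(-4, 1)*(-3 - 23) - 1*(-14630) = (2 - 4*1)*(-3 - 23) - 1*(-14630) = (2 - 4)*(-26) + 14630 = -2*(-26) + 14630 = 52 + 14630 = 14682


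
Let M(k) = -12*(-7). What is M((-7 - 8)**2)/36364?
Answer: 21/9091 ≈ 0.0023100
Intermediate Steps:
M(k) = 84
M((-7 - 8)**2)/36364 = 84/36364 = 84*(1/36364) = 21/9091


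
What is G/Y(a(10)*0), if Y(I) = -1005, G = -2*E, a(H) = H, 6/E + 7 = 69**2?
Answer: 2/796295 ≈ 2.5116e-6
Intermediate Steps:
E = 3/2377 (E = 6/(-7 + 69**2) = 6/(-7 + 4761) = 6/4754 = 6*(1/4754) = 3/2377 ≈ 0.0012621)
G = -6/2377 (G = -2*3/2377 = -6/2377 ≈ -0.0025242)
G/Y(a(10)*0) = -6/2377/(-1005) = -6/2377*(-1/1005) = 2/796295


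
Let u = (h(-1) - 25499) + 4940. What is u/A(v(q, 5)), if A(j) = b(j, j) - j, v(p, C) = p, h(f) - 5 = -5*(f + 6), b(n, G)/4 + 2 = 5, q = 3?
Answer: -20579/9 ≈ -2286.6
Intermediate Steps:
b(n, G) = 12 (b(n, G) = -8 + 4*5 = -8 + 20 = 12)
h(f) = -25 - 5*f (h(f) = 5 - 5*(f + 6) = 5 - 5*(6 + f) = 5 + (-30 - 5*f) = -25 - 5*f)
A(j) = 12 - j
u = -20579 (u = ((-25 - 5*(-1)) - 25499) + 4940 = ((-25 + 5) - 25499) + 4940 = (-20 - 25499) + 4940 = -25519 + 4940 = -20579)
u/A(v(q, 5)) = -20579/(12 - 1*3) = -20579/(12 - 3) = -20579/9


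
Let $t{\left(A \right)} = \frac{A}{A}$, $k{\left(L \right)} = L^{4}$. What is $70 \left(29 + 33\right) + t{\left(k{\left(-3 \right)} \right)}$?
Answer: $4341$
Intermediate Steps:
$t{\left(A \right)} = 1$
$70 \left(29 + 33\right) + t{\left(k{\left(-3 \right)} \right)} = 70 \left(29 + 33\right) + 1 = 70 \cdot 62 + 1 = 4340 + 1 = 4341$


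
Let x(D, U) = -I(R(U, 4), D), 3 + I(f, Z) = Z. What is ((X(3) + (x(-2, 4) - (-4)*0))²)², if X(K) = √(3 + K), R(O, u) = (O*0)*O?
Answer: (5 + √6)⁴ ≈ 3079.7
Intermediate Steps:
R(O, u) = 0 (R(O, u) = 0*O = 0)
I(f, Z) = -3 + Z
x(D, U) = 3 - D (x(D, U) = -(-3 + D) = 3 - D)
((X(3) + (x(-2, 4) - (-4)*0))²)² = ((√(3 + 3) + ((3 - 1*(-2)) - (-4)*0))²)² = ((√6 + ((3 + 2) - 1*0))²)² = ((√6 + (5 + 0))²)² = ((√6 + 5)²)² = ((5 + √6)²)² = (5 + √6)⁴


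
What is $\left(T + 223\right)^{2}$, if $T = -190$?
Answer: $1089$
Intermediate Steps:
$\left(T + 223\right)^{2} = \left(-190 + 223\right)^{2} = 33^{2} = 1089$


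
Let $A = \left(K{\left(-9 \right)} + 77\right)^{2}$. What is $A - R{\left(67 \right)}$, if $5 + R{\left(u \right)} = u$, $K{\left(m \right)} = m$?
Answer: $4562$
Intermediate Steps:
$R{\left(u \right)} = -5 + u$
$A = 4624$ ($A = \left(-9 + 77\right)^{2} = 68^{2} = 4624$)
$A - R{\left(67 \right)} = 4624 - \left(-5 + 67\right) = 4624 - 62 = 4562$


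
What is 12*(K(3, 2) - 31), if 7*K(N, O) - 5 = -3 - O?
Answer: -372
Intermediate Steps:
K(N, O) = 2/7 - O/7 (K(N, O) = 5/7 + (-3 - O)/7 = 5/7 + (-3/7 - O/7) = 2/7 - O/7)
12*(K(3, 2) - 31) = 12*((2/7 - ⅐*2) - 31) = 12*((2/7 - 2/7) - 31) = 12*(0 - 31) = 12*(-31) = -372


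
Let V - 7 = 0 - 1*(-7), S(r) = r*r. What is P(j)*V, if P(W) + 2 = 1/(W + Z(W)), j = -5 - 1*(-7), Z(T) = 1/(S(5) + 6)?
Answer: -190/9 ≈ -21.111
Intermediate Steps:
S(r) = r**2
Z(T) = 1/31 (Z(T) = 1/(5**2 + 6) = 1/(25 + 6) = 1/31)
j = 2 (j = -5 + 7 = 2)
P(W) = -2 + 1/(1/31 + W) (P(W) = -2 + 1/(W + 1/31) = -2 + 1/(1/31 + W))
V = 14 (V = 7 + (0 - 1*(-7)) = 7 + (0 + 7) = 7 + 7 = 14)
P(j)*V = ((29 - 62*2)/(1 + 31*2))*14 = ((29 - 124)/(1 + 62))*14 = (-95/63)*14 = ((1/63)*(-95))*14 = -95/63*14 = -190/9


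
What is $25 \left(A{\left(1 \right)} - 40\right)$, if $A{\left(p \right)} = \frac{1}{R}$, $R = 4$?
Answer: $- \frac{3975}{4} \approx -993.75$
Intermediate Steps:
$A{\left(p \right)} = \frac{1}{4}$
$25 \left(A{\left(1 \right)} - 40\right) = 25 \left(\frac{1}{4} - 40\right) = 25 \left(- \frac{159}{4}\right) = - \frac{3975}{4}$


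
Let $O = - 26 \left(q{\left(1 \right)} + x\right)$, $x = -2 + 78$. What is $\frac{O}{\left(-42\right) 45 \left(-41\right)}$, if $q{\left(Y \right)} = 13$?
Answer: $- \frac{1157}{38745} \approx -0.029862$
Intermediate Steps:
$x = 76$
$O = -2314$ ($O = - 26 \left(13 + 76\right) = \left(-26\right) 89 = -2314$)
$\frac{O}{\left(-42\right) 45 \left(-41\right)} = - \frac{2314}{\left(-42\right) 45 \left(-41\right)} = - \frac{2314}{\left(-1890\right) \left(-41\right)} = - \frac{2314}{77490} = \left(-2314\right) \frac{1}{77490} = - \frac{1157}{38745}$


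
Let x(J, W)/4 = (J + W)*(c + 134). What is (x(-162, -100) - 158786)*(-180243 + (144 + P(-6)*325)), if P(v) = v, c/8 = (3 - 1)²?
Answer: 60577532946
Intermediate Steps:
c = 32 (c = 8*(3 - 1)² = 8*2² = 8*4 = 32)
x(J, W) = 664*J + 664*W (x(J, W) = 4*((J + W)*(32 + 134)) = 4*((J + W)*166) = 4*(166*J + 166*W) = 664*J + 664*W)
(x(-162, -100) - 158786)*(-180243 + (144 + P(-6)*325)) = ((664*(-162) + 664*(-100)) - 158786)*(-180243 + (144 - 6*325)) = ((-107568 - 66400) - 158786)*(-180243 + (144 - 1950)) = (-173968 - 158786)*(-180243 - 1806) = -332754*(-182049) = 60577532946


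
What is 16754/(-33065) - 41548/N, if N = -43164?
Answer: 162653741/356804415 ≈ 0.45586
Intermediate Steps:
16754/(-33065) - 41548/N = 16754/(-33065) - 41548/(-43164) = 16754*(-1/33065) - 41548*(-1/43164) = -16754/33065 + 10387/10791 = 162653741/356804415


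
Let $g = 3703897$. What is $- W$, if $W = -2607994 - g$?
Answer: $6311891$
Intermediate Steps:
$W = -6311891$ ($W = -2607994 - 3703897 = -6311891$)
$- W = \left(-1\right) \left(-6311891\right) = 6311891$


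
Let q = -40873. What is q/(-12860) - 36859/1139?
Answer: -427452393/14647540 ≈ -29.183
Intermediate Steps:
q/(-12860) - 36859/1139 = -40873/(-12860) - 36859/1139 = -40873*(-1/12860) - 36859*1/1139 = 40873/12860 - 36859/1139 = -427452393/14647540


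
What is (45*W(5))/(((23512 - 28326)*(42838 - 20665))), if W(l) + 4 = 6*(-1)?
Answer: 75/17790137 ≈ 4.2158e-6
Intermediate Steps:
W(l) = -10 (W(l) = -4 + 6*(-1) = -4 - 6 = -10)
(45*W(5))/(((23512 - 28326)*(42838 - 20665))) = (45*(-10))/(((23512 - 28326)*(42838 - 20665))) = -450/((-4814*22173)) = -450/(-106740822) = -450*(-1/106740822) = 75/17790137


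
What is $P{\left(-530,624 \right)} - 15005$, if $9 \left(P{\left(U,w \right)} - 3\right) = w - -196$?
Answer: $- \frac{134198}{9} \approx -14911.0$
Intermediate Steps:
$P{\left(U,w \right)} = \frac{223}{9} + \frac{w}{9}$ ($P{\left(U,w \right)} = 3 + \frac{w - -196}{9} = 3 + \frac{w + 196}{9} = 3 + \frac{196 + w}{9} = 3 + \left(\frac{196}{9} + \frac{w}{9}\right) = \frac{223}{9} + \frac{w}{9}$)
$P{\left(-530,624 \right)} - 15005 = \left(\frac{223}{9} + \frac{1}{9} \cdot 624\right) - 15005 = \left(\frac{223}{9} + \frac{208}{3}\right) - 15005 = \frac{847}{9} - 15005 = - \frac{134198}{9}$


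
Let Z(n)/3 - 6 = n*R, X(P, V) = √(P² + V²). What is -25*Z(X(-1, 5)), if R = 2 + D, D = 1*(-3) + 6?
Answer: -450 - 375*√26 ≈ -2362.1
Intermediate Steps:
D = 3 (D = -3 + 6 = 3)
R = 5 (R = 2 + 3 = 5)
Z(n) = 18 + 15*n (Z(n) = 18 + 3*(n*5) = 18 + 3*(5*n) = 18 + 15*n)
-25*Z(X(-1, 5)) = -25*(18 + 15*√((-1)² + 5²)) = -25*(18 + 15*√(1 + 25)) = -25*(18 + 15*√26) = -450 - 375*√26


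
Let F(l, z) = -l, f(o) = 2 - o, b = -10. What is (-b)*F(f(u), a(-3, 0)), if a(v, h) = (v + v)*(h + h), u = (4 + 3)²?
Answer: 470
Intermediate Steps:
u = 49 (u = 7² = 49)
a(v, h) = 4*h*v (a(v, h) = (2*v)*(2*h) = 4*h*v)
(-b)*F(f(u), a(-3, 0)) = (-1*(-10))*(-(2 - 1*49)) = 10*(-(2 - 49)) = 10*(-1*(-47)) = 10*47 = 470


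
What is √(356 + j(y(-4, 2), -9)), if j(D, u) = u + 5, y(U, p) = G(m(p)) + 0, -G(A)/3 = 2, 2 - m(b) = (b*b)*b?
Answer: 4*√22 ≈ 18.762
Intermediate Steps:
m(b) = 2 - b³ (m(b) = 2 - b*b*b = 2 - b²*b = 2 - b³)
G(A) = -6 (G(A) = -3*2 = -6)
y(U, p) = -6 (y(U, p) = -6 + 0 = -6)
j(D, u) = 5 + u
√(356 + j(y(-4, 2), -9)) = √(356 + (5 - 9)) = √(356 - 4) = √352 = 4*√22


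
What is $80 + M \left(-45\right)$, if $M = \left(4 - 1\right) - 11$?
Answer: $440$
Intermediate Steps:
$M = -8$ ($M = 3 - 11 = -8$)
$80 + M \left(-45\right) = 80 - -360 = 80 + 360 = 440$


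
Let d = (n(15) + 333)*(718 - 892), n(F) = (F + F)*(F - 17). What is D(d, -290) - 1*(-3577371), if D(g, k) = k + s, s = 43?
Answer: 3577124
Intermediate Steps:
n(F) = 2*F*(-17 + F) (n(F) = (2*F)*(-17 + F) = 2*F*(-17 + F))
d = -47502 (d = (2*15*(-17 + 15) + 333)*(718 - 892) = (2*15*(-2) + 333)*(-174) = (-60 + 333)*(-174) = 273*(-174) = -47502)
D(g, k) = 43 + k (D(g, k) = k + 43 = 43 + k)
D(d, -290) - 1*(-3577371) = (43 - 290) - 1*(-3577371) = -247 + 3577371 = 3577124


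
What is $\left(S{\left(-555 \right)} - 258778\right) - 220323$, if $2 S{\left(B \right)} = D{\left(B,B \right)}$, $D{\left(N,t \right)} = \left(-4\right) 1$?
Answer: $-479103$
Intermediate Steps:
$D{\left(N,t \right)} = -4$
$S{\left(B \right)} = -2$ ($S{\left(B \right)} = \frac{1}{2} \left(-4\right) = -2$)
$\left(S{\left(-555 \right)} - 258778\right) - 220323 = \left(-2 - 258778\right) - 220323 = -258780 - 220323 = -479103$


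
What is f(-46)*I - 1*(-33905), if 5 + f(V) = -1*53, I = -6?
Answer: 34253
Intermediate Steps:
f(V) = -58 (f(V) = -5 - 1*53 = -5 - 53 = -58)
f(-46)*I - 1*(-33905) = -58*(-6) - 1*(-33905) = 348 + 33905 = 34253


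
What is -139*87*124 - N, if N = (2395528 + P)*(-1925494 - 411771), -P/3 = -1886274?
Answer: 18825148853218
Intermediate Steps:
P = 5658822 (P = -3*(-1886274) = 5658822)
N = -18825150352750 (N = (2395528 + 5658822)*(-1925494 - 411771) = 8054350*(-2337265) = -18825150352750)
-139*87*124 - N = -139*87*124 - 1*(-18825150352750) = -12093*124 + 18825150352750 = -1499532 + 18825150352750 = 18825148853218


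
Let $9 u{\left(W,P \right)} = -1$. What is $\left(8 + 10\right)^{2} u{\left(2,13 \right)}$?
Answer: $-36$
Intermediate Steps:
$u{\left(W,P \right)} = - \frac{1}{9}$ ($u{\left(W,P \right)} = \frac{1}{9} \left(-1\right) = - \frac{1}{9}$)
$\left(8 + 10\right)^{2} u{\left(2,13 \right)} = \left(8 + 10\right)^{2} \left(- \frac{1}{9}\right) = 18^{2} \left(- \frac{1}{9}\right) = 324 \left(- \frac{1}{9}\right) = -36$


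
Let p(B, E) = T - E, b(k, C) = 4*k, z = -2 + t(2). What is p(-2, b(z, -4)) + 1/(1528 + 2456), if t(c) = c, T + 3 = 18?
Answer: 59761/3984 ≈ 15.000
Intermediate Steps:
T = 15 (T = -3 + 18 = 15)
z = 0 (z = -2 + 2 = 0)
p(B, E) = 15 - E
p(-2, b(z, -4)) + 1/(1528 + 2456) = (15 - 4*0) + 1/(1528 + 2456) = (15 - 1*0) + 1/3984 = (15 + 0) + 1/3984 = 15 + 1/3984 = 59761/3984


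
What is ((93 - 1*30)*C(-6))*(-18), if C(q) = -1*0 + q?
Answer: 6804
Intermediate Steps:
C(q) = q (C(q) = 0 + q = q)
((93 - 1*30)*C(-6))*(-18) = ((93 - 1*30)*(-6))*(-18) = ((93 - 30)*(-6))*(-18) = (63*(-6))*(-18) = -378*(-18) = 6804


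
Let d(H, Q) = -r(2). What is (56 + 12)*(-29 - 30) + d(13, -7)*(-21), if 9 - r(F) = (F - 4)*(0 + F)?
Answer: -3739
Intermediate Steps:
r(F) = 9 - F*(-4 + F) (r(F) = 9 - (F - 4)*(0 + F) = 9 - (-4 + F)*F = 9 - F*(-4 + F))
d(H, Q) = -13 (d(H, Q) = -(9 - 1*2**2 + 4*2) = -(9 - 1*4 + 8) = -(9 - 4 + 8) = -1*13 = -13)
(56 + 12)*(-29 - 30) + d(13, -7)*(-21) = (56 + 12)*(-29 - 30) - 13*(-21) = 68*(-59) + 273 = -4012 + 273 = -3739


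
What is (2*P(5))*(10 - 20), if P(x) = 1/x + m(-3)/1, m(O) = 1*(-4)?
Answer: 76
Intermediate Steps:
m(O) = -4
P(x) = -4 + 1/x (P(x) = 1/x - 4/1 = 1/x - 4*1 = 1/x - 4 = -4 + 1/x)
(2*P(5))*(10 - 20) = (2*(-4 + 1/5))*(10 - 20) = (2*(-4 + ⅕))*(-10) = (2*(-19/5))*(-10) = -38/5*(-10) = 76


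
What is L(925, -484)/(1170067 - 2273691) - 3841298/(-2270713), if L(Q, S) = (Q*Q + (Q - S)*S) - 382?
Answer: 3845863620321/2506013363912 ≈ 1.5347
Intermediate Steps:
L(Q, S) = -382 + Q² + S*(Q - S) (L(Q, S) = (Q² + S*(Q - S)) - 382 = -382 + Q² + S*(Q - S))
L(925, -484)/(1170067 - 2273691) - 3841298/(-2270713) = (-382 + 925² - 1*(-484)² + 925*(-484))/(1170067 - 2273691) - 3841298/(-2270713) = (-382 + 855625 - 1*234256 - 447700)/(-1103624) - 3841298*(-1/2270713) = (-382 + 855625 - 234256 - 447700)*(-1/1103624) + 3841298/2270713 = 173287*(-1/1103624) + 3841298/2270713 = -173287/1103624 + 3841298/2270713 = 3845863620321/2506013363912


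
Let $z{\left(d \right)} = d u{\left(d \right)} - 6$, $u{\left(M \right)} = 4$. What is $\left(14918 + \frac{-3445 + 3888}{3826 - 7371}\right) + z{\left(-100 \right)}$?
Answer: $\frac{51444597}{3545} \approx 14512.0$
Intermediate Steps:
$z{\left(d \right)} = -6 + 4 d$ ($z{\left(d \right)} = d 4 - 6 = 4 d - 6 = -6 + 4 d$)
$\left(14918 + \frac{-3445 + 3888}{3826 - 7371}\right) + z{\left(-100 \right)} = \left(14918 + \frac{-3445 + 3888}{3826 - 7371}\right) + \left(-6 + 4 \left(-100\right)\right) = \left(14918 + \frac{443}{-3545}\right) - 406 = \left(14918 + 443 \left(- \frac{1}{3545}\right)\right) - 406 = \left(14918 - \frac{443}{3545}\right) - 406 = \frac{52883867}{3545} - 406 = \frac{51444597}{3545}$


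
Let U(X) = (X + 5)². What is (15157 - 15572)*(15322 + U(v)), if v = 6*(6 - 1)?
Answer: -6867005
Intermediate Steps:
v = 30 (v = 6*5 = 30)
U(X) = (5 + X)²
(15157 - 15572)*(15322 + U(v)) = (15157 - 15572)*(15322 + (5 + 30)²) = -415*(15322 + 35²) = -415*(15322 + 1225) = -415*16547 = -6867005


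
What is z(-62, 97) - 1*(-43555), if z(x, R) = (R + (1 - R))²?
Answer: 43556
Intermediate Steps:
z(x, R) = 1 (z(x, R) = 1² = 1)
z(-62, 97) - 1*(-43555) = 1 - 1*(-43555) = 1 + 43555 = 43556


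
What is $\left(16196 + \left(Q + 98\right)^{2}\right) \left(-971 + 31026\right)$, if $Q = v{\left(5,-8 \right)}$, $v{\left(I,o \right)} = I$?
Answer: $805624275$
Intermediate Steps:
$Q = 5$
$\left(16196 + \left(Q + 98\right)^{2}\right) \left(-971 + 31026\right) = \left(16196 + \left(5 + 98\right)^{2}\right) \left(-971 + 31026\right) = \left(16196 + 103^{2}\right) 30055 = \left(16196 + 10609\right) 30055 = 26805 \cdot 30055 = 805624275$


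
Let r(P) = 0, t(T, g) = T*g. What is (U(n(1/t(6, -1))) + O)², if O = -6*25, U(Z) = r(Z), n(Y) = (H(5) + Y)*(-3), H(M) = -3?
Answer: 22500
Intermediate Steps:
n(Y) = 9 - 3*Y (n(Y) = (-3 + Y)*(-3) = 9 - 3*Y)
U(Z) = 0
O = -150
(U(n(1/t(6, -1))) + O)² = (0 - 150)² = (-150)² = 22500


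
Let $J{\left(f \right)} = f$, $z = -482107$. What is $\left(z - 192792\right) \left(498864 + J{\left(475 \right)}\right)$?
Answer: $-337003391761$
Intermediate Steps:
$\left(z - 192792\right) \left(498864 + J{\left(475 \right)}\right) = \left(-482107 - 192792\right) \left(498864 + 475\right) = \left(-674899\right) 499339 = -337003391761$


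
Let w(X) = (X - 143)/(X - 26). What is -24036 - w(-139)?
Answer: -1322074/55 ≈ -24038.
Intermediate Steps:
w(X) = (-143 + X)/(-26 + X)
-24036 - w(-139) = -24036 - (-143 - 139)/(-26 - 139) = -24036 - (-282)/(-165) = -24036 - (-1)*(-282)/165 = -24036 - 1*94/55 = -24036 - 94/55 = -1322074/55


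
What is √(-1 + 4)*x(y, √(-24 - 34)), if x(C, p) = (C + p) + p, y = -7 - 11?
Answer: 2*√3*(-9 + I*√58) ≈ -31.177 + 26.382*I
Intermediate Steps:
y = -18
x(C, p) = C + 2*p
√(-1 + 4)*x(y, √(-24 - 34)) = √(-1 + 4)*(-18 + 2*√(-24 - 34)) = √3*(-18 + 2*√(-58)) = √3*(-18 + 2*(I*√58)) = √3*(-18 + 2*I*√58)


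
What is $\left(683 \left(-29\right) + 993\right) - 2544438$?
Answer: $-2563252$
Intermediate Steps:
$\left(683 \left(-29\right) + 993\right) - 2544438 = \left(-19807 + 993\right) - 2544438 = -18814 - 2544438 = -2563252$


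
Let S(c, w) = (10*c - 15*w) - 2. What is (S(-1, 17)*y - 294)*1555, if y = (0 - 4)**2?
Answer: -7100130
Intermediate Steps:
y = 16 (y = (-4)**2 = 16)
S(c, w) = -2 - 15*w + 10*c (S(c, w) = (-15*w + 10*c) - 2 = -2 - 15*w + 10*c)
(S(-1, 17)*y - 294)*1555 = ((-2 - 15*17 + 10*(-1))*16 - 294)*1555 = ((-2 - 255 - 10)*16 - 294)*1555 = (-267*16 - 294)*1555 = (-4272 - 294)*1555 = -4566*1555 = -7100130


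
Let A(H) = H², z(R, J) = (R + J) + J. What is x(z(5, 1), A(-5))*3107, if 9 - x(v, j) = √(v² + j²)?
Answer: 27963 - 3107*√674 ≈ -52699.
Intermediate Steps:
z(R, J) = R + 2*J (z(R, J) = (J + R) + J = R + 2*J)
x(v, j) = 9 - √(j² + v²) (x(v, j) = 9 - √(v² + j²) = 9 - √(j² + v²))
x(z(5, 1), A(-5))*3107 = (9 - √(((-5)²)² + (5 + 2*1)²))*3107 = (9 - √(25² + (5 + 2)²))*3107 = (9 - √(625 + 7²))*3107 = (9 - √(625 + 49))*3107 = (9 - √674)*3107 = 27963 - 3107*√674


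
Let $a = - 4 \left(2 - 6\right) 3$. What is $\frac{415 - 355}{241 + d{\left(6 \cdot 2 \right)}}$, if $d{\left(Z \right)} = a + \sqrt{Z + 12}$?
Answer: $\frac{17340}{83497} - \frac{120 \sqrt{6}}{83497} \approx 0.20415$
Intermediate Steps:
$a = 48$ ($a = - 4 \left(2 - 6\right) 3 = \left(-4\right) \left(-4\right) 3 = 16 \cdot 3 = 48$)
$d{\left(Z \right)} = 48 + \sqrt{12 + Z}$ ($d{\left(Z \right)} = 48 + \sqrt{Z + 12} = 48 + \sqrt{12 + Z}$)
$\frac{415 - 355}{241 + d{\left(6 \cdot 2 \right)}} = \frac{415 - 355}{241 + \left(48 + \sqrt{12 + 6 \cdot 2}\right)} = \frac{60}{241 + \left(48 + \sqrt{12 + 12}\right)} = \frac{60}{241 + \left(48 + \sqrt{24}\right)} = \frac{60}{241 + \left(48 + 2 \sqrt{6}\right)} = \frac{60}{289 + 2 \sqrt{6}}$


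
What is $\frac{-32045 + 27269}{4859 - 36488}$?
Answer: $\frac{1592}{10543} \approx 0.151$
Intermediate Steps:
$\frac{-32045 + 27269}{4859 - 36488} = - \frac{4776}{-31629} = \left(-4776\right) \left(- \frac{1}{31629}\right) = \frac{1592}{10543}$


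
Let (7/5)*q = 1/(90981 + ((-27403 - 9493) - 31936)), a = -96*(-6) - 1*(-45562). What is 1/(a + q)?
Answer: 155043/7153373939 ≈ 2.1674e-5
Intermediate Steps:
a = 46138 (a = 576 + 45562 = 46138)
q = 5/155043 (q = 5/(7*(90981 + ((-27403 - 9493) - 31936))) = 5/(7*(90981 + (-36896 - 31936))) = 5/(7*(90981 - 68832)) = (5/7)/22149 = (5/7)*(1/22149) = 5/155043 ≈ 3.2249e-5)
1/(a + q) = 1/(46138 + 5/155043) = 1/(7153373939/155043) = 155043/7153373939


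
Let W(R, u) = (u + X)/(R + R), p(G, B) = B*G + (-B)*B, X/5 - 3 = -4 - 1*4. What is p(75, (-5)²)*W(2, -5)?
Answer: -9375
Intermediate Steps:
X = -25 (X = 15 + 5*(-4 - 1*4) = 15 + 5*(-4 - 4) = 15 + 5*(-8) = 15 - 40 = -25)
p(G, B) = -B² + B*G (p(G, B) = B*G - B² = -B² + B*G)
W(R, u) = (-25 + u)/(2*R) (W(R, u) = (u - 25)/(R + R) = (-25 + u)/((2*R)) = (-25 + u)*(1/(2*R)) = (-25 + u)/(2*R))
p(75, (-5)²)*W(2, -5) = ((-5)²*(75 - 1*(-5)²))*((½)*(-25 - 5)/2) = (25*(75 - 1*25))*((½)*(½)*(-30)) = (25*(75 - 25))*(-15/2) = (25*50)*(-15/2) = 1250*(-15/2) = -9375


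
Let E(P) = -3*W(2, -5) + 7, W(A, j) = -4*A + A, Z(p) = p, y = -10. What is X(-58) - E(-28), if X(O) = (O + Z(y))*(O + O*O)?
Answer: -224833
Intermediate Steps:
X(O) = (-10 + O)*(O + O²) (X(O) = (O - 10)*(O + O*O) = (-10 + O)*(O + O²))
W(A, j) = -3*A
E(P) = 25 (E(P) = -(-9)*2 + 7 = -3*(-6) + 7 = 18 + 7 = 25)
X(-58) - E(-28) = -58*(-10 + (-58)² - 9*(-58)) - 1*25 = -58*(-10 + 3364 + 522) - 25 = -58*3876 - 25 = -224808 - 25 = -224833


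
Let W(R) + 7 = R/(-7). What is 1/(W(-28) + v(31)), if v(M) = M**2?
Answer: 1/958 ≈ 0.0010438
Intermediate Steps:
W(R) = -7 - R/7 (W(R) = -7 + R/(-7) = -7 + R*(-1/7) = -7 - R/7)
1/(W(-28) + v(31)) = 1/((-7 - 1/7*(-28)) + 31**2) = 1/((-7 + 4) + 961) = 1/(-3 + 961) = 1/958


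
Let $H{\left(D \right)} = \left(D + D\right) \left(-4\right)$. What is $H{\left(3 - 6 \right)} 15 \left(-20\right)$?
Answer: $-7200$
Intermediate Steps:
$H{\left(D \right)} = - 8 D$ ($H{\left(D \right)} = 2 D \left(-4\right) = - 8 D$)
$H{\left(3 - 6 \right)} 15 \left(-20\right) = - 8 \left(3 - 6\right) 15 \left(-20\right) = \left(-8\right) \left(-3\right) 15 \left(-20\right) = 24 \cdot 15 \left(-20\right) = 360 \left(-20\right) = -7200$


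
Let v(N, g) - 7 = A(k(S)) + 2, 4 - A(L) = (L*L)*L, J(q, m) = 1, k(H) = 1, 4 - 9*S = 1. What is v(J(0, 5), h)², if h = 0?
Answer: 144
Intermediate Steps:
S = ⅓ (S = 4/9 - ⅑*1 = 4/9 - ⅑ = ⅓ ≈ 0.33333)
A(L) = 4 - L³ (A(L) = 4 - L*L*L = 4 - L²*L = 4 - L³)
v(N, g) = 12 (v(N, g) = 7 + ((4 - 1*1³) + 2) = 7 + ((4 - 1*1) + 2) = 7 + ((4 - 1) + 2) = 7 + (3 + 2) = 7 + 5 = 12)
v(J(0, 5), h)² = 12² = 144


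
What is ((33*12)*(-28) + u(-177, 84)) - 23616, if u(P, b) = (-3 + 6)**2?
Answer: -34695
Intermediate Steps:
u(P, b) = 9 (u(P, b) = 3**2 = 9)
((33*12)*(-28) + u(-177, 84)) - 23616 = ((33*12)*(-28) + 9) - 23616 = (396*(-28) + 9) - 23616 = (-11088 + 9) - 23616 = -11079 - 23616 = -34695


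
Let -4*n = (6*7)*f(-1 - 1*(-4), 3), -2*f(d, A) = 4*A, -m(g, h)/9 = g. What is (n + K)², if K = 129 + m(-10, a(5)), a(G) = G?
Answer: 79524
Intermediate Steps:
m(g, h) = -9*g
f(d, A) = -2*A
K = 219 (K = 129 - 9*(-10) = 129 + 90 = 219)
n = 63 (n = -6*7*(-2*3)/4 = -21*(-6)/2 = -¼*(-252) = 63)
(n + K)² = (63 + 219)² = 282² = 79524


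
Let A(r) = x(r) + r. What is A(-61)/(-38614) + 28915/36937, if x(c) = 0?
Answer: 26018069/33169426 ≈ 0.78440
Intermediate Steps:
A(r) = r (A(r) = 0 + r = r)
A(-61)/(-38614) + 28915/36937 = -61/(-38614) + 28915/36937 = -61*(-1/38614) + 28915*(1/36937) = 61/38614 + 28915/36937 = 26018069/33169426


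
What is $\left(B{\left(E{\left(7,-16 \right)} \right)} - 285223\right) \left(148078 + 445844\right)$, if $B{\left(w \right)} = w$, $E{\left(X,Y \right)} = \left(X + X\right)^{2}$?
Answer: $-169283805894$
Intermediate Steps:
$E{\left(X,Y \right)} = 4 X^{2}$ ($E{\left(X,Y \right)} = \left(2 X\right)^{2} = 4 X^{2}$)
$\left(B{\left(E{\left(7,-16 \right)} \right)} - 285223\right) \left(148078 + 445844\right) = \left(4 \cdot 7^{2} - 285223\right) \left(148078 + 445844\right) = \left(4 \cdot 49 - 285223\right) 593922 = \left(196 - 285223\right) 593922 = \left(-285027\right) 593922 = -169283805894$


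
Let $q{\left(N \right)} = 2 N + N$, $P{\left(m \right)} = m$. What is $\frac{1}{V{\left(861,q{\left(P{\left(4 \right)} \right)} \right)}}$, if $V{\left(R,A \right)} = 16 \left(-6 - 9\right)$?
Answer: $- \frac{1}{240} \approx -0.0041667$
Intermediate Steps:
$q{\left(N \right)} = 3 N$
$V{\left(R,A \right)} = -240$ ($V{\left(R,A \right)} = 16 \left(-15\right) = -240$)
$\frac{1}{V{\left(861,q{\left(P{\left(4 \right)} \right)} \right)}} = \frac{1}{-240} = - \frac{1}{240}$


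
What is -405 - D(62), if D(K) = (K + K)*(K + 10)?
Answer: -9333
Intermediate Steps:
D(K) = 2*K*(10 + K) (D(K) = (2*K)*(10 + K) = 2*K*(10 + K))
-405 - D(62) = -405 - 2*62*(10 + 62) = -405 - 2*62*72 = -405 - 1*8928 = -405 - 8928 = -9333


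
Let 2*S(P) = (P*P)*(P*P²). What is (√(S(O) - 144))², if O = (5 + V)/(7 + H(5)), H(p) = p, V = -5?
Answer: -144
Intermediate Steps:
O = 0 (O = (5 - 5)/(7 + 5) = 0/12 = 0*(1/12) = 0)
S(P) = P⁵/2 (S(P) = ((P*P)*(P*P²))/2 = (P²*P³)/2 = P⁵/2)
(√(S(O) - 144))² = (√((½)*0⁵ - 144))² = (√((½)*0 - 144))² = (√(0 - 144))² = (√(-144))² = (12*I)² = -144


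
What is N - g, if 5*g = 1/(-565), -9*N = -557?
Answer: 1573534/25425 ≈ 61.889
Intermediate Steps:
N = 557/9 (N = -⅑*(-557) = 557/9 ≈ 61.889)
g = -1/2825 (g = (⅕)/(-565) = (⅕)*(-1/565) = -1/2825 ≈ -0.00035398)
N - g = 557/9 - 1*(-1/2825) = 557/9 + 1/2825 = 1573534/25425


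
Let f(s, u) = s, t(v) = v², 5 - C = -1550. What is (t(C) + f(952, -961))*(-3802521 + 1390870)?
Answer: -5833728301027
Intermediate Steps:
C = 1555 (C = 5 - 1*(-1550) = 5 + 1550 = 1555)
(t(C) + f(952, -961))*(-3802521 + 1390870) = (1555² + 952)*(-3802521 + 1390870) = (2418025 + 952)*(-2411651) = 2418977*(-2411651) = -5833728301027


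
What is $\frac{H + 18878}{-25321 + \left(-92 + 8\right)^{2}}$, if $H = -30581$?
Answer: $\frac{11703}{18265} \approx 0.64073$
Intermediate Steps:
$\frac{H + 18878}{-25321 + \left(-92 + 8\right)^{2}} = \frac{-30581 + 18878}{-25321 + \left(-92 + 8\right)^{2}} = - \frac{11703}{-25321 + \left(-84\right)^{2}} = - \frac{11703}{-25321 + 7056} = - \frac{11703}{-18265} = \left(-11703\right) \left(- \frac{1}{18265}\right) = \frac{11703}{18265}$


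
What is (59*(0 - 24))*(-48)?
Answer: 67968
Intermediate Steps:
(59*(0 - 24))*(-48) = (59*(-24))*(-48) = -1416*(-48) = 67968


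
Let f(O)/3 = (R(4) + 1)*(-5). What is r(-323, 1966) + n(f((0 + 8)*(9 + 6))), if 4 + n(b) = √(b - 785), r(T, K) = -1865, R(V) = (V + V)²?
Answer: -1869 + 4*I*√110 ≈ -1869.0 + 41.952*I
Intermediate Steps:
R(V) = 4*V² (R(V) = (2*V)² = 4*V²)
f(O) = -975 (f(O) = 3*((4*4² + 1)*(-5)) = 3*((4*16 + 1)*(-5)) = 3*((64 + 1)*(-5)) = 3*(65*(-5)) = 3*(-325) = -975)
n(b) = -4 + √(-785 + b) (n(b) = -4 + √(b - 785) = -4 + √(-785 + b))
r(-323, 1966) + n(f((0 + 8)*(9 + 6))) = -1865 + (-4 + √(-785 - 975)) = -1865 + (-4 + √(-1760)) = -1865 + (-4 + 4*I*√110) = -1869 + 4*I*√110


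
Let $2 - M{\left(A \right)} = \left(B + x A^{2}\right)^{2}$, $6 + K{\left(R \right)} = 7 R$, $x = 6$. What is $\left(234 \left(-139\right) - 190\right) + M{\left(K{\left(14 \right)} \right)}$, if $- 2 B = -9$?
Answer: $- \frac{10318017785}{4} \approx -2.5795 \cdot 10^{9}$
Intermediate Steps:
$B = \frac{9}{2}$ ($B = \left(- \frac{1}{2}\right) \left(-9\right) = \frac{9}{2} \approx 4.5$)
$K{\left(R \right)} = -6 + 7 R$
$M{\left(A \right)} = 2 - \left(\frac{9}{2} + 6 A^{2}\right)^{2}$
$\left(234 \left(-139\right) - 190\right) + M{\left(K{\left(14 \right)} \right)} = \left(234 \left(-139\right) - 190\right) + \left(2 - \frac{9 \left(3 + 4 \left(-6 + 7 \cdot 14\right)^{2}\right)^{2}}{4}\right) = \left(-32526 - 190\right) + \left(2 - \frac{9 \left(3 + 4 \left(-6 + 98\right)^{2}\right)^{2}}{4}\right) = -32716 + \left(2 - \frac{9 \left(3 + 4 \cdot 92^{2}\right)^{2}}{4}\right) = -32716 + \left(2 - \frac{9 \left(3 + 4 \cdot 8464\right)^{2}}{4}\right) = -32716 + \left(2 - \frac{9 \left(3 + 33856\right)^{2}}{4}\right) = -32716 + \left(2 - \frac{9 \cdot 33859^{2}}{4}\right) = -32716 + \left(2 - \frac{10317886929}{4}\right) = -32716 - \frac{10317886921}{4} = - \frac{10318017785}{4}$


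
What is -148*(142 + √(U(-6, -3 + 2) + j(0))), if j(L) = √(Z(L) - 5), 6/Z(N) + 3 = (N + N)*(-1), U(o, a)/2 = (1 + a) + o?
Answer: -21016 - 148*√(-12 + I*√7) ≈ -21072.0 - 515.76*I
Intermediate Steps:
U(o, a) = 2 + 2*a + 2*o (U(o, a) = 2*((1 + a) + o) = 2*(1 + a + o) = 2 + 2*a + 2*o)
Z(N) = 6/(-3 - 2*N) (Z(N) = 6/(-3 + (N + N)*(-1)) = 6/(-3 + (2*N)*(-1)) = 6/(-3 - 2*N))
j(L) = √(-5 - 6/(3 + 2*L)) (j(L) = √(-6/(3 + 2*L) - 5) = √(-5 - 6/(3 + 2*L)))
-148*(142 + √(U(-6, -3 + 2) + j(0))) = -148*(142 + √((2 + 2*(-3 + 2) + 2*(-6)) + √((-21 - 10*0)/(3 + 2*0)))) = -148*(142 + √((2 + 2*(-1) - 12) + √((-21 + 0)/(3 + 0)))) = -148*(142 + √((2 - 2 - 12) + √(-21/3))) = -148*(142 + √(-12 + √((⅓)*(-21)))) = -148*(142 + √(-12 + √(-7))) = -148*(142 + √(-12 + I*√7)) = -21016 - 148*√(-12 + I*√7)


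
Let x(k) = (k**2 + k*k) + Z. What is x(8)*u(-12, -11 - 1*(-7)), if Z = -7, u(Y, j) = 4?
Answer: 484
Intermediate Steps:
x(k) = -7 + 2*k**2 (x(k) = (k**2 + k*k) - 7 = (k**2 + k**2) - 7 = 2*k**2 - 7 = -7 + 2*k**2)
x(8)*u(-12, -11 - 1*(-7)) = (-7 + 2*8**2)*4 = (-7 + 2*64)*4 = (-7 + 128)*4 = 121*4 = 484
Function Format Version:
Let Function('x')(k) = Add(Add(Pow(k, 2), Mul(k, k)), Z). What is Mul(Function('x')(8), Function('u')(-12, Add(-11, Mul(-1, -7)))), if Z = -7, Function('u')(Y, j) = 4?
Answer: 484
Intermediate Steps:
Function('x')(k) = Add(-7, Mul(2, Pow(k, 2))) (Function('x')(k) = Add(Add(Pow(k, 2), Mul(k, k)), -7) = Add(Add(Pow(k, 2), Pow(k, 2)), -7) = Add(Mul(2, Pow(k, 2)), -7) = Add(-7, Mul(2, Pow(k, 2))))
Mul(Function('x')(8), Function('u')(-12, Add(-11, Mul(-1, -7)))) = Mul(Add(-7, Mul(2, Pow(8, 2))), 4) = Mul(Add(-7, Mul(2, 64)), 4) = Mul(Add(-7, 128), 4) = Mul(121, 4) = 484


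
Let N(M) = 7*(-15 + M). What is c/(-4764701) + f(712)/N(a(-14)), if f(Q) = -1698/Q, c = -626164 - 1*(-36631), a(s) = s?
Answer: 46649601993/344335411868 ≈ 0.13548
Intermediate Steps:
c = -589533 (c = -626164 + 36631 = -589533)
N(M) = -105 + 7*M
c/(-4764701) + f(712)/N(a(-14)) = -589533/(-4764701) + (-1698/712)/(-105 + 7*(-14)) = -589533*(-1/4764701) + (-1698*1/712)/(-105 - 98) = 589533/4764701 - 849/356/(-203) = 589533/4764701 - 849/356*(-1/203) = 589533/4764701 + 849/72268 = 46649601993/344335411868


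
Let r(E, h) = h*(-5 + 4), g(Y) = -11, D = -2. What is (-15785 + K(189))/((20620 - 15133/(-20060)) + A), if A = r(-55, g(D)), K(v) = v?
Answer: -312855760/413872993 ≈ -0.75592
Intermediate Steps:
r(E, h) = -h (r(E, h) = h*(-1) = -h)
A = 11 (A = -1*(-11) = 11)
(-15785 + K(189))/((20620 - 15133/(-20060)) + A) = (-15785 + 189)/((20620 - 15133/(-20060)) + 11) = -15596/((20620 - 15133*(-1/20060)) + 11) = -15596/((20620 + 15133/20060) + 11) = -15596/(413652333/20060 + 11) = -15596/413872993/20060 = -15596*20060/413872993 = -312855760/413872993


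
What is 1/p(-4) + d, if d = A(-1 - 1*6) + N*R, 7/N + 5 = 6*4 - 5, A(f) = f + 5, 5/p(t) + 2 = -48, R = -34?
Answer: -29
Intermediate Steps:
p(t) = -1/10 (p(t) = 5/(-2 - 48) = 5/(-50) = 5*(-1/50) = -1/10)
A(f) = 5 + f
N = 1/2 (N = 7/(-5 + (6*4 - 5)) = 7/(-5 + (24 - 5)) = 7/(-5 + 19) = 7/14 = 7*(1/14) = 1/2 ≈ 0.50000)
d = -19 (d = (5 + (-1 - 1*6)) + (1/2)*(-34) = (5 + (-1 - 6)) - 17 = (5 - 7) - 17 = -2 - 17 = -19)
1/p(-4) + d = 1/(-1/10) - 19 = -10 - 19 = -29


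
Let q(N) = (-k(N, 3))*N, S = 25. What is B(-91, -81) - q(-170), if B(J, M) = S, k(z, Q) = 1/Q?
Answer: -95/3 ≈ -31.667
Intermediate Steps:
B(J, M) = 25
q(N) = -N/3 (q(N) = (-1/3)*N = (-1*⅓)*N = -N/3)
B(-91, -81) - q(-170) = 25 - (-1)*(-170)/3 = 25 - 1*170/3 = 25 - 170/3 = -95/3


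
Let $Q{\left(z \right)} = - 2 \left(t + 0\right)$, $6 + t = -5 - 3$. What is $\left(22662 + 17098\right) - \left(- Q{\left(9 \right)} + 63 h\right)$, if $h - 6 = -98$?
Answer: $45584$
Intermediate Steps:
$t = -14$ ($t = -6 - 8 = -14$)
$h = -92$ ($h = 6 - 98 = -92$)
$Q{\left(z \right)} = 28$ ($Q{\left(z \right)} = - 2 \left(-14 + 0\right) = \left(-2\right) \left(-14\right) = 28$)
$\left(22662 + 17098\right) - \left(- Q{\left(9 \right)} + 63 h\right) = \left(22662 + 17098\right) + \left(\left(-63\right) \left(-92\right) + 28\right) = 39760 + \left(5796 + 28\right) = 39760 + 5824 = 45584$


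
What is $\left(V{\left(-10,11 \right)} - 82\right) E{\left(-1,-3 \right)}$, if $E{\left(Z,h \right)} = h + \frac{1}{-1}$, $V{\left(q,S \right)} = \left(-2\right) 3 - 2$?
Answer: $360$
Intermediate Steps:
$V{\left(q,S \right)} = -8$ ($V{\left(q,S \right)} = -6 - 2 = -8$)
$E{\left(Z,h \right)} = -1 + h$ ($E{\left(Z,h \right)} = h - 1 = -1 + h$)
$\left(V{\left(-10,11 \right)} - 82\right) E{\left(-1,-3 \right)} = \left(-8 - 82\right) \left(-1 - 3\right) = \left(-90\right) \left(-4\right) = 360$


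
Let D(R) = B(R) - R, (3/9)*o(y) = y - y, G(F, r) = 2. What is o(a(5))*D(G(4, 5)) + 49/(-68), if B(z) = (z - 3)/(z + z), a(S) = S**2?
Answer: -49/68 ≈ -0.72059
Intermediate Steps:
B(z) = (-3 + z)/(2*z) (B(z) = (-3 + z)/((2*z)) = (-3 + z)*(1/(2*z)) = (-3 + z)/(2*z))
o(y) = 0 (o(y) = 3*(y - y) = 3*0 = 0)
D(R) = -R + (-3 + R)/(2*R) (D(R) = (-3 + R)/(2*R) - R = -R + (-3 + R)/(2*R))
o(a(5))*D(G(4, 5)) + 49/(-68) = 0*(1/2 - 1*2 - 3/2/2) + 49/(-68) = 0*(1/2 - 2 - 3/2*1/2) + 49*(-1/68) = 0*(1/2 - 2 - 3/4) - 49/68 = 0*(-9/4) - 49/68 = 0 - 49/68 = -49/68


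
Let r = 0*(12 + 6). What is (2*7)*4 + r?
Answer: 56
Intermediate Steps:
r = 0 (r = 0*18 = 0)
(2*7)*4 + r = (2*7)*4 + 0 = 14*4 + 0 = 56 + 0 = 56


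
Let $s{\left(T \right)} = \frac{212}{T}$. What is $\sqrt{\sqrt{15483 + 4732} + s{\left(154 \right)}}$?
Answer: $\frac{\sqrt{8162 + 5929 \sqrt{20215}}}{77} \approx 11.981$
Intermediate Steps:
$\sqrt{\sqrt{15483 + 4732} + s{\left(154 \right)}} = \sqrt{\sqrt{15483 + 4732} + \frac{212}{154}} = \sqrt{\sqrt{20215} + 212 \cdot \frac{1}{154}} = \sqrt{\sqrt{20215} + \frac{106}{77}} = \sqrt{\frac{106}{77} + \sqrt{20215}}$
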